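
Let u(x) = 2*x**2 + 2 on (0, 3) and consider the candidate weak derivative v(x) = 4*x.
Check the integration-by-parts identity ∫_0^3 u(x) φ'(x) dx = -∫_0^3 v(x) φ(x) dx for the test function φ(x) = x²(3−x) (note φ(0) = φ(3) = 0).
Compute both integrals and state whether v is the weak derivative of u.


LHS = -243/5, RHS = -243/5. Yes, v = u' weakly.

u(x) = 2*x**2 + 2, classical derivative u'(x) = 4*x.
φ(x) = x²(3−x), so φ'(x) = 3*x*(2 - x).
Note φ(0) = φ(3) = 0, so the boundary term u·φ vanishes.
LHS = ∫_0^3 u(x) φ'(x) dx = ∫_0^3 (-6*x^4 + 12*x^3 - 6*x^2 + 12*x) dx. Term by term:
  ∫_0^3 -6*x^4 dx = -1458/5;  ∫_0^3 12*x^3 dx = 243;  ∫_0^3 -6*x^2 dx = -54;
  ∫_0^3 12*x dx = 54.
Sum: -1458/5 + 243 − 54 + 54 = -243/5.
So LHS = -243/5.
∫_0^3 v(x) φ(x) dx = ∫_0^3 (-4*x^4 + 12*x^3) dx. Term by term:
  ∫_0^3 -4*x^4 dx = -972/5;  ∫_0^3 12*x^3 dx = 243.
Sum: -972/5 + 243 = 243/5.
So RHS = -∫_0^3 v(x) φ(x) dx = -243/5.
LHS = RHS, so the identity holds for this test φ.
Moreover u is smooth here and v(x) = u'(x) = 4*x pointwise, so the identity holds for every test function. Hence v is the weak derivative of u.


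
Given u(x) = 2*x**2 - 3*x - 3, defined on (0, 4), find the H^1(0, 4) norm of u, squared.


||u||_{H^1}^2 = 5288/15

The H^1 norm (squared) on an interval (0, L) is
  ||u||_{H^1}^2 = ∫_0^L u(x)^2 dx + ∫_0^L u'(x)^2 dx.
Compute u'(x) = 4*x - 3.
Then u(x)^2 = 4*x**4 - 12*x**3 - 3*x**2 + 18*x + 9 and u'(x)^2 = 16*x**2 - 24*x + 9.
Integrate each monomial from 0 to 4 using ∫_0^4 c·x^n dx = c·4^(n+1)/(n+1):
  ∫_0^4 u(x)^2 dx = ∫_0^4 (4*x^4 - 12*x^3 - 3*x^2 + 18*x + 9) dx. Term by term:
    ∫_0^4 4*x^4 dx = 4096/5;  ∫_0^4 -12*x^3 dx = -768;  ∫_0^4 -3*x^2 dx = -64;
    ∫_0^4 18*x dx = 144;  ∫_0^4 9 dx = 36.
  Sum: 4096/5 − 768 − 64 + 144 + 36 = 836/5.
  ∫_0^4 u'(x)^2 dx = ∫_0^4 (16*x^2 - 24*x + 9) dx. Term by term:
    ∫_0^4 16*x^2 dx = 1024/3;  ∫_0^4 -24*x dx = -192;  ∫_0^4 9 dx = 36.
  Sum: 1024/3 − 192 + 36 = 556/3.
Adding: ||u||_{H^1}^2 = 836/5 + 556/3 = 5288/15.


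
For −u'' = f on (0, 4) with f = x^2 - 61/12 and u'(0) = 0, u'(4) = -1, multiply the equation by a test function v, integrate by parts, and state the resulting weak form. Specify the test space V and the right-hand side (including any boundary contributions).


V = H^1(0, 4) (v unrestricted at boundary; u is determined up to an additive constant); weak form: ∫_0^4 u'v' dx = ∫_0^4 (x^2 - 61/12) v dx − v(4) for all v ∈ V.

Multiply both sides by a test function v and integrate from 0 to 4:
  ∫_0^4 −u''(x) v(x) dx = ∫_0^4 f(x) v(x) dx.
Integrate the LHS by parts once:
  ∫_0^4 −u'' v dx = −[u'(x) v(x)]_0^4 + ∫_0^4 u'(x) v'(x) dx.
Thus ∫_0^4 u'(x) v'(x) dx = ∫_0^4 f(x) v(x) dx + [u'(x) v(x)]_0^4.
Choose V so that boundary terms are either known or forced to vanish.
u has inhomogeneous Neumann u'(0) = 0, u'(4) = -1. [u' v]_0^4 = (-1)·v(4) − (0)·v(0) = − v(4). Take V = H^1(0, 4); boundary term becomes part of RHS.
Weak formulation: find u (satisfying any essential BC) such that ∫_0^4 u'(x) v'(x) dx = ∫_0^4 f v dx − v(4) for all v ∈ V (Neumann data are natural BCs: they enter the RHS as boundary terms).
Substituting f(x) = x^2 - 61/12, the right-hand side is ∫_0^4 (x^2 - 61/12) v dx − v(4).
Compatibility check (pure Neumann): taking v ≡ 1 ∈ V gives 0 = ∫_0^4 f dx + (-1) − (0), i.e. ∫_0^4 f dx must equal u'(0) − u'(4) = 1. Indeed ∫_0^4 (x^2 - 61/12) dx = 1, so the data are compatible. The solution is then unique only up to an additive constant (fix it e.g. by requiring ∫_0^4 u dx = 0).


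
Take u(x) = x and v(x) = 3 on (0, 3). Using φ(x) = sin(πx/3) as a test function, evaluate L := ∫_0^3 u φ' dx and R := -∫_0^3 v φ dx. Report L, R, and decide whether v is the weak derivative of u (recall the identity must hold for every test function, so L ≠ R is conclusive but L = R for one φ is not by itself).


LHS = -6/π, RHS = -18/π. No, v is not the weak derivative of u.

u(x) = x, classical derivative u'(x) = 1.
φ(x) = sin(πx/3), so φ'(x) = π*cos(π*x/3)/3.
Note φ(0) = φ(3) = 0, so the boundary term u·φ vanishes.
LHS = ∫_0^3 u(x) φ'(x) dx = ∫_0^3 (π*x*cos(π*x/3)/3) dx. Term by term:
  ∫_0^3 π*x*cos(π*x/3)/3 dx = -6/π.
So LHS = -6/π.
∫_0^3 v(x) φ(x) dx = ∫_0^3 (3*sin(π*x/3)) dx. Term by term:
  ∫_0^3 3*sin(π*x/3) dx = 18/π.
So RHS = -∫_0^3 v(x) φ(x) dx = -18/π.
LHS − RHS = 12/π ≠ 0, so the identity fails.
(For a valid weak derivative the identity must hold for EVERY test function, in particular this one. The failure shows v is NOT the weak derivative of u.)
Correct weak derivative would be u'(x) = 1.


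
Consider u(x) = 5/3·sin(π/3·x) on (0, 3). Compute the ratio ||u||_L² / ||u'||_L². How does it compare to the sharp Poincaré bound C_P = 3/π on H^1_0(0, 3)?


||u||_L² / ||u'||_L² = 3/π = C_P.

u(x) = 5/3·sin(π/3·x), so u'(x) = 5*π*cos(π*x/3)/9.
Writing u(x) = A·sin(kπx/L) with A = 5/3 and k = 1, use ∫_0^L sin²(kπx/L) dx = L/2 and ∫_0^L cos²(kπx/L) dx = L/2.
u² = 25/9·sin²(π/3·x) and (u')² = 25*π^2/81·cos²(π/3·x), and each of sin², cos² integrates to L/2 = 3/2 over (0, 3).
∫_0^3 u² dx = 25/6, so ||u||_L² = 5*sqrt(6)/6.
∫_0^3 (u')² dx = 25*π^2/54, so ||u'||_L² = 5*sqrt(6)*π/18.
Ratio ||u||_L² / ||u'||_L² = 3/π.
Sharp Poincaré constant on H^1_0(0, 3) is C_P = L/π = 3/π, achieved by sin(π/3·x).
This is the k = 1 eigenfunction (up to amplitude), so the ratio equals the sharp Poincaré constant exactly.


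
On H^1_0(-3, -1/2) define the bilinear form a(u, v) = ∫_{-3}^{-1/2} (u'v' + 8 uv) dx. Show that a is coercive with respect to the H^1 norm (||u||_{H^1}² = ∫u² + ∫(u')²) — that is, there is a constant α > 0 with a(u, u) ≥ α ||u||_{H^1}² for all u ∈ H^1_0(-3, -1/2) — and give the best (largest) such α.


α = 1

Coercivity of a(·,·) on H^1_0(-3, -1/2) means a(u, u) ≥ α ||u||_{H^1}² for every u ∈ H^1_0.
The interval has length L = 5/2, and Poincaré/coercivity depend only on L. Here a(u, u) = ∫(u')² + (8)·∫u².
Here c = 8 ≥ 1, so a(u,u) = ∫(u')² + c∫u² ≥ ∫(u')² + ∫u² = ||u||_{H^1}², i.e. α = 1 works. No larger α is possible: a(u,u) ≥ α||u||_{H^1}² means (1−α)∫(u')² ≥ (α−c)∫u², and for the modes u_n = sin(nπ(x−x₀)/L) (x₀ the left endpoint) one has ∫u_n²/∫(u_n')² = (L/(nπ))² → 0, so a(u_n,u_n)/||u_n||_{H^1}² → 1. Hence the optimal constant is α = 1.
Therefore α = 1.


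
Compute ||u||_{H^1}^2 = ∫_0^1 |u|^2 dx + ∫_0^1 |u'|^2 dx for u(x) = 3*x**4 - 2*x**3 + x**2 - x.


||u||_{H^1}^2 = 29/5

The H^1 norm (squared) on an interval (0, L) is
  ||u||_{H^1}^2 = ∫_0^L u(x)^2 dx + ∫_0^L u'(x)^2 dx.
Compute u'(x) = 12*x**3 - 6*x**2 + 2*x - 1.
Then u(x)^2 = 9*x**8 - 12*x**7 + 10*x**6 - 10*x**5 + 5*x**4 - 2*x**3 + x**2 and u'(x)^2 = 144*x**6 - 144*x**5 + 84*x**4 - 48*x**3 + 16*x**2 - 4*x + 1.
Integrate each monomial from 0 to 1 using ∫_0^1 c·x^n dx = c·1^(n+1)/(n+1):
  ∫_0^1 u(x)^2 dx = ∫_0^1 (9*x^8 - 12*x^7 + 10*x^6 - 10*x^5 + 5*x^4 - 2*x^3 + x^2) dx. Term by term:
    ∫_0^1 9*x^8 dx = 1;  ∫_0^1 -12*x^7 dx = -3/2;  ∫_0^1 10*x^6 dx = 10/7;
    ∫_0^1 -10*x^5 dx = -5/3;  ∫_0^1 5*x^4 dx = 1;  ∫_0^1 -2*x^3 dx = -1/2;
    ∫_0^1 x^2 dx = 1/3.
  Sum: 1 − 3/2 + 10/7 − 5/3 + 1 − 1/2 + 1/3 = 2/21.
  ∫_0^1 u'(x)^2 dx = ∫_0^1 (144*x^6 - 144*x^5 + 84*x^4 - 48*x^3 + 16*x^2 - 4*x + 1) dx. Term by term:
    ∫_0^1 144*x^6 dx = 144/7;  ∫_0^1 -144*x^5 dx = -24;  ∫_0^1 84*x^4 dx = 84/5;
    ∫_0^1 -48*x^3 dx = -12;  ∫_0^1 16*x^2 dx = 16/3;  ∫_0^1 -4*x dx = -2;
    ∫_0^1 1 dx = 1.
  Sum: 144/7 − 24 + 84/5 − 12 + 16/3 − 2 + 1 = 599/105.
Adding: ||u||_{H^1}^2 = 2/21 + 599/105 = 29/5.


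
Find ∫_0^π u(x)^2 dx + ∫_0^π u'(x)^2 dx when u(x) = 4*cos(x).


||u||_{H^1(0,π)}^2 = 16*π

u'(x) = -4*sin(x).
Expand u² and (u')² and integrate term by term on (0, π), using: for integers n ≥ 1, ∫_0^π sin²(nx) dx = ∫_0^π cos²(nx) dx = π/2; for n ≠ n', ∫_0^π sin(nx)sin(n'x) dx = ∫_0^π cos(nx)cos(n'x) dx = 0; and by product-to-sum, ∫_0^π sin(nx)cos(n'x) dx = ½∫_0^π [sin((n+n')x) + sin((n−n')x)] dx, which is 0 when n+n' is even and 2n/(n²−n'²) when n+n' is odd (it need not vanish on (0, π)).
  u² squared terms: (4)²·∫cos(x)² dx = 16·π/2 = 8*π.
  So ∫_0^π u² dx = 8*π.
  (u')² squared terms: (-4)²·∫sin(x)² dx = 16·π/2 = 8*π.
  So ∫_0^π (u')² dx = 8*π.
||u||_{H^1}^2 = (8*π) + (8*π) = 16*π.


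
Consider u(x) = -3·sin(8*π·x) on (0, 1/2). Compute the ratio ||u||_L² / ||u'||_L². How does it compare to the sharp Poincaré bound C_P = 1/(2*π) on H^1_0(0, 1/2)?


||u||_L² / ||u'||_L² = 1/(8*π) < C_P = 1/(2*π).

u(x) = -3·sin(8*π·x), so u'(x) = -24*π*cos(8*π*x).
Writing u(x) = A·sin(kπx/L) with A = -3 and k = 4, use ∫_0^L sin²(kπx/L) dx = L/2 and ∫_0^L cos²(kπx/L) dx = L/2.
u² = 9·sin²(8*π·x) and (u')² = 576*π^2·cos²(8*π·x), and each of sin², cos² integrates to L/2 = 1/4 over (0, 1/2).
∫_0^1/2 u² dx = 9/4, so ||u||_L² = 3/2.
∫_0^1/2 (u')² dx = 144*π^2, so ||u'||_L² = 12*π.
Ratio ||u||_L² / ||u'||_L² = 1/(8*π).
Sharp Poincaré constant on H^1_0(0, 1/2) is C_P = L/π = 1/(2*π), achieved by sin(2*π·x).
This is the k = 4 harmonic; the ratio L/(kπ) is strictly less than C_P = L/π, consistent with the sharp inequality ||u||_L² ≤ C_P ||u'||_L².


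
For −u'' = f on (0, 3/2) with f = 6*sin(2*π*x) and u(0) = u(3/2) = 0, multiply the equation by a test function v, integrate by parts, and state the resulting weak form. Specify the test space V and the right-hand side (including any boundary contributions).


V = H^1_0(0, 3/2) (so v(0) = v(3/2) = 0); weak form: ∫_0^3/2 u'v' dx = ∫_0^3/2 (6*sin(2*π*x)) v dx for all v ∈ V.

Multiply both sides by a test function v and integrate from 0 to 3/2:
  ∫_0^3/2 −u''(x) v(x) dx = ∫_0^3/2 f(x) v(x) dx.
Integrate the LHS by parts once:
  ∫_0^3/2 −u'' v dx = −[u'(x) v(x)]_0^3/2 + ∫_0^3/2 u'(x) v'(x) dx.
Thus ∫_0^3/2 u'(x) v'(x) dx = ∫_0^3/2 f(x) v(x) dx + [u'(x) v(x)]_0^3/2.
Choose V so that boundary terms are either known or forced to vanish.
u is Dirichlet: u(0) = u(3/2) = 0. Let V = H^1_0(0, 3/2); then v(0) = v(3/2) = 0, and [u' v]_0^3/2 = 0.
Weak formulation: find u (satisfying any essential BC) such that ∫_0^3/2 u'(x) v'(x) dx = ∫_0^3/2 f v dx for all v ∈ V.
Substituting f(x) = 6*sin(2*π*x), the right-hand side is ∫_0^3/2 (6*sin(2*π*x)) v dx.


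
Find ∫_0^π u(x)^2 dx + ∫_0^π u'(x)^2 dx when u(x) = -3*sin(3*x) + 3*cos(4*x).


||u||_{H^1(0,π)}^2 = 1836/7 + 243*π/2

u'(x) = -12*sin(4*x) - 9*cos(3*x).
Expand u² and (u')² and integrate term by term on (0, π), using: for integers n ≥ 1, ∫_0^π sin²(nx) dx = ∫_0^π cos²(nx) dx = π/2; for n ≠ n', ∫_0^π sin(nx)sin(n'x) dx = ∫_0^π cos(nx)cos(n'x) dx = 0; and by product-to-sum, ∫_0^π sin(nx)cos(n'x) dx = ½∫_0^π [sin((n+n')x) + sin((n−n')x)] dx, which is 0 when n+n' is even and 2n/(n²−n'²) when n+n' is odd (it need not vanish on (0, π)).
  u² squared terms: (-3)²·∫sin(3x)² dx = 9·π/2 = 9*π/2;  (3)²·∫cos(4x)² dx = 9·π/2 = 9*π/2.
  u² cross terms: 2·(-3)·(3)·∫sin(3x)·cos(4x) dx = -18·(-6/7) = 108/7.
  So ∫_0^π u² dx = 9*π/2 + 9*π/2 + 108/7 = 108/7 + 9*π.
  (u')² squared terms: (-12)²·∫sin(4x)² dx = 144·π/2 = 72*π;  (-9)²·∫cos(3x)² dx = 81·π/2 = 81*π/2.
  (u')² cross terms: 2·(-12)·(-9)·∫sin(4x)·cos(3x) dx = 216·(8/7) = 1728/7.
  So ∫_0^π (u')² dx = 72*π + 81*π/2 + 1728/7 = 1728/7 + 225*π/2.
||u||_{H^1}^2 = (108/7 + 9*π) + (1728/7 + 225*π/2) = 1836/7 + 243*π/2.


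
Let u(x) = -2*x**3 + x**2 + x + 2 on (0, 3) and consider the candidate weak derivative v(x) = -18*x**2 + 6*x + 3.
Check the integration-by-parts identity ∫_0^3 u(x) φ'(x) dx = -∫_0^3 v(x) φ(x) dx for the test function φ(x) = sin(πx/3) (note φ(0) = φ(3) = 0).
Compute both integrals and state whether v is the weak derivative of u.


LHS = -648/π^3 + 138/π, RHS = -1944/π^3 + 414/π. No, v is not the weak derivative of u.

u(x) = -2*x**3 + x**2 + x + 2, classical derivative u'(x) = -6*x**2 + 2*x + 1.
φ(x) = sin(πx/3), so φ'(x) = π*cos(π*x/3)/3.
Note φ(0) = φ(3) = 0, so the boundary term u·φ vanishes.
LHS = ∫_0^3 u(x) φ'(x) dx = ∫_0^3 (-2*π*x^3*cos(π*x/3)/3 + π*x^2*cos(π*x/3)/3 + π*x*cos(π*x/3)/3 + 2*π*cos(π*x/3)/3) dx. Term by term:
  ∫_0^3 2*π*cos(π*x/3)/3 dx = 0;  ∫_0^3 -2*π*x^3*cos(π*x/3)/3 dx = -648/π^3 + 162/π;  ∫_0^3 π*x*cos(π*x/3)/3 dx = -6/π;
  ∫_0^3 π*x^2*cos(π*x/3)/3 dx = -18/π.
Sum: 0 + -648/π^3 + 162/π − 6/π − 18/π = -648/π^3 + 138/π.
So LHS = -648/π^3 + 138/π.
∫_0^3 v(x) φ(x) dx = ∫_0^3 (-18*x^2*sin(π*x/3) + 6*x*sin(π*x/3) + 3*sin(π*x/3)) dx. Term by term:
  ∫_0^3 3*sin(π*x/3) dx = 18/π;  ∫_0^3 -18*x^2*sin(π*x/3) dx = -486/π + 1944/π^3;  ∫_0^3 6*x*sin(π*x/3) dx = 54/π.
Sum: 18/π + -486/π + 1944/π^3 + 54/π = -414/π + 1944/π^3.
So RHS = -∫_0^3 v(x) φ(x) dx = -1944/π^3 + 414/π.
LHS − RHS = -276/π + 1296/π^3 ≠ 0, so the identity fails.
(For a valid weak derivative the identity must hold for EVERY test function, in particular this one. The failure shows v is NOT the weak derivative of u.)
Correct weak derivative would be u'(x) = -6*x**2 + 2*x + 1.


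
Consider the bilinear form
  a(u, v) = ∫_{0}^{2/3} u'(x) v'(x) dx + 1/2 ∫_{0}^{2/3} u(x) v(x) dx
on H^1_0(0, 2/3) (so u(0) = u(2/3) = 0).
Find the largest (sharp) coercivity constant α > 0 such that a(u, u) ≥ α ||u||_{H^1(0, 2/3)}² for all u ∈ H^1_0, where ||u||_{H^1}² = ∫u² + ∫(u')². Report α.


α = (2 + 9*π^2)/(4 + 9*π^2)

Coercivity of a(·,·) on H^1_0(0, 2/3) means a(u, u) ≥ α ||u||_{H^1}² for every u ∈ H^1_0.
The interval has length L = 2/3, and Poincaré/coercivity depend only on L. Here a(u, u) = ∫(u')² + (1/2)·∫u².
Here 0 < c = 1/2 < 1. The condition a(u,u) ≥ α||u||_{H^1}² reads (1−α)∫(u')² ≥ (α−c)∫u². Any admissible α is ≤ 1 (rapidly oscillating u have ∫u²/∫(u')² → 0), and α = 1 would force 0 ≥ (1−c)∫u², impossible since c < 1; so 1−α > 0. By the sharp Poincaré inequality on H^1_0 of an interval of length L, ∫(u')² ≥ (π/L)²∫u² with equality for the first sine mode sin(π(x−x₀)/L) (x₀ the left endpoint), so the inequality holds for all u iff (1−α)(π/L)² ≥ α − c, i.e. α ≤ ((π/L)² + c)/((π/L)² + 1) = (1 + c(L/π)²)/(1 + (L/π)²). With (π/L)² = 9*π^2/4 and c = 1/2, the largest admissible constant is α = ((π/L)² + c)/((π/L)² + 1).
Simplifying, α = (2 + 9*π^2)/(4 + 9*π^2).


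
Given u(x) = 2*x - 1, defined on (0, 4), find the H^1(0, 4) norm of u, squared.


||u||_{H^1}^2 = 220/3

The H^1 norm (squared) on an interval (0, L) is
  ||u||_{H^1}^2 = ∫_0^L u(x)^2 dx + ∫_0^L u'(x)^2 dx.
Compute u'(x) = 2.
Then u(x)^2 = 4*x**2 - 4*x + 1 and u'(x)^2 = 4.
Integrate each monomial from 0 to 4 using ∫_0^4 c·x^n dx = c·4^(n+1)/(n+1):
  ∫_0^4 u(x)^2 dx = ∫_0^4 (4*x^2 - 4*x + 1) dx. Term by term:
    ∫_0^4 4*x^2 dx = 256/3;  ∫_0^4 -4*x dx = -32;  ∫_0^4 1 dx = 4.
  Sum: 256/3 − 32 + 4 = 172/3.
  ∫_0^4 u'(x)^2 dx = ∫_0^4 (4) dx. Term by term:
    ∫_0^4 4 dx = 16.
Adding: ||u||_{H^1}^2 = 172/3 + 16 = 220/3.


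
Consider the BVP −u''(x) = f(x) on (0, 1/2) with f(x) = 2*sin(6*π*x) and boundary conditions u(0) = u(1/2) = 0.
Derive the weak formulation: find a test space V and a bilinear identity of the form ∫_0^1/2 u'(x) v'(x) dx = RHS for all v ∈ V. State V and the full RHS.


V = H^1_0(0, 1/2) (so v(0) = v(1/2) = 0); weak form: ∫_0^1/2 u'v' dx = ∫_0^1/2 (2*sin(6*π*x)) v dx for all v ∈ V.

Multiply both sides by a test function v and integrate from 0 to 1/2:
  ∫_0^1/2 −u''(x) v(x) dx = ∫_0^1/2 f(x) v(x) dx.
Integrate the LHS by parts once:
  ∫_0^1/2 −u'' v dx = −[u'(x) v(x)]_0^1/2 + ∫_0^1/2 u'(x) v'(x) dx.
Thus ∫_0^1/2 u'(x) v'(x) dx = ∫_0^1/2 f(x) v(x) dx + [u'(x) v(x)]_0^1/2.
Choose V so that boundary terms are either known or forced to vanish.
u is Dirichlet: u(0) = u(1/2) = 0. Let V = H^1_0(0, 1/2); then v(0) = v(1/2) = 0, and [u' v]_0^1/2 = 0.
Weak formulation: find u (satisfying any essential BC) such that ∫_0^1/2 u'(x) v'(x) dx = ∫_0^1/2 f v dx for all v ∈ V.
Substituting f(x) = 2*sin(6*π*x), the right-hand side is ∫_0^1/2 (2*sin(6*π*x)) v dx.


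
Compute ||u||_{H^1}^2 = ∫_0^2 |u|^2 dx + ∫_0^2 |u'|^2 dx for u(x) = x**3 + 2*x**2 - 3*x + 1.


||u||_{H^1}^2 = 5288/35

The H^1 norm (squared) on an interval (0, L) is
  ||u||_{H^1}^2 = ∫_0^L u(x)^2 dx + ∫_0^L u'(x)^2 dx.
Compute u'(x) = 3*x**2 + 4*x - 3.
Then u(x)^2 = x**6 + 4*x**5 - 2*x**4 - 10*x**3 + 13*x**2 - 6*x + 1 and u'(x)^2 = 9*x**4 + 24*x**3 - 2*x**2 - 24*x + 9.
Integrate each monomial from 0 to 2 using ∫_0^2 c·x^n dx = c·2^(n+1)/(n+1):
  ∫_0^2 u(x)^2 dx = ∫_0^2 (x^6 + 4*x^5 - 2*x^4 - 10*x^3 + 13*x^2 - 6*x + 1) dx. Term by term:
    ∫_0^2 x^6 dx = 128/7;  ∫_0^2 4*x^5 dx = 128/3;  ∫_0^2 -2*x^4 dx = -64/5;
    ∫_0^2 -10*x^3 dx = -40;  ∫_0^2 13*x^2 dx = 104/3;  ∫_0^2 -6*x dx = -12;
    ∫_0^2 1 dx = 2.
  Sum: 128/7 + 128/3 − 64/5 − 40 + 104/3 − 12 + 2 = 3446/105.
  ∫_0^2 u'(x)^2 dx = ∫_0^2 (9*x^4 + 24*x^3 - 2*x^2 - 24*x + 9) dx. Term by term:
    ∫_0^2 9*x^4 dx = 288/5;  ∫_0^2 24*x^3 dx = 96;  ∫_0^2 -2*x^2 dx = -16/3;
    ∫_0^2 -24*x dx = -48;  ∫_0^2 9 dx = 18.
  Sum: 288/5 + 96 − 16/3 − 48 + 18 = 1774/15.
Adding: ||u||_{H^1}^2 = 3446/105 + 1774/15 = 5288/35.


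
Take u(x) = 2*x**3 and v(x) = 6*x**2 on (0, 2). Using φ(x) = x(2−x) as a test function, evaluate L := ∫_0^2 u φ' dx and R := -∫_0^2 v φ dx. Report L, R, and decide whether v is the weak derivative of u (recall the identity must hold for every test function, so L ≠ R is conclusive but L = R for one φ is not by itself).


LHS = -48/5, RHS = -48/5. Yes, v = u' weakly.

u(x) = 2*x**3, classical derivative u'(x) = 6*x**2.
φ(x) = x(2−x), so φ'(x) = 2 - 2*x.
Note φ(0) = φ(2) = 0, so the boundary term u·φ vanishes.
LHS = ∫_0^2 u(x) φ'(x) dx = ∫_0^2 (-4*x^4 + 4*x^3) dx. Term by term:
  ∫_0^2 -4*x^4 dx = -128/5;  ∫_0^2 4*x^3 dx = 16.
Sum: -128/5 + 16 = -48/5.
So LHS = -48/5.
∫_0^2 v(x) φ(x) dx = ∫_0^2 (-6*x^4 + 12*x^3) dx. Term by term:
  ∫_0^2 -6*x^4 dx = -192/5;  ∫_0^2 12*x^3 dx = 48.
Sum: -192/5 + 48 = 48/5.
So RHS = -∫_0^2 v(x) φ(x) dx = -48/5.
LHS = RHS, so the identity holds for this test φ.
Moreover u is smooth here and v(x) = u'(x) = 6*x**2 pointwise, so the identity holds for every test function. Hence v is the weak derivative of u.


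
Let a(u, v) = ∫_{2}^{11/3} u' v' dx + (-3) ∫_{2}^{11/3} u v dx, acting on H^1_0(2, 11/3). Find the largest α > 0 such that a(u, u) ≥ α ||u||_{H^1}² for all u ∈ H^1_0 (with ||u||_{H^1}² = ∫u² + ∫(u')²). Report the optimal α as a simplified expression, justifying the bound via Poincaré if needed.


α = 3*(-25 + 3*π^2)/(25 + 9*π^2)

Coercivity of a(·,·) on H^1_0(2, 11/3) means a(u, u) ≥ α ||u||_{H^1}² for every u ∈ H^1_0.
The interval has length L = 5/3, and Poincaré/coercivity depend only on L. Here a(u, u) = ∫(u')² + (-3)·∫u².
Here c = -3 < 0 with |c| < (π/L)² = 9*π^2/25, so coercivity still holds. The condition a(u,u) ≥ α||u||_{H^1}² reads (1−α)∫(u')² ≥ (α−c)∫u². Any admissible α is ≤ 1 (rapidly oscillating u have ∫u²/∫(u')² → 0), and α = 1 would force 0 ≥ (1−c)∫u², impossible since c < 1; so 1−α > 0. By the sharp Poincaré inequality on H^1_0 of an interval of length L, ∫(u')² ≥ (π/L)²∫u² with equality for the first sine mode sin(π(x−x₀)/L) (x₀ the left endpoint), so the inequality holds for all u iff (1−α)(π/L)² ≥ α − c, i.e. α ≤ ((π/L)² + c)/((π/L)² + 1) = (1 + c(L/π)²)/(1 + (L/π)²). (Direct route, valid since c ≤ 0: Poincaré gives c∫u² ≥ c(L/π)²∫(u')², so a(u,u) ≥ (1 + c(L/π)²)∫(u')², while ||u||_{H^1}² ≤ (1 + (L/π)²)∫(u')²; dividing yields the same α.) With (π/L)² = 9*π^2/25 and c = -3, the largest admissible constant is α = ((π/L)² + c)/((π/L)² + 1).
Simplifying, α = 3*(-25 + 3*π^2)/(25 + 9*π^2).


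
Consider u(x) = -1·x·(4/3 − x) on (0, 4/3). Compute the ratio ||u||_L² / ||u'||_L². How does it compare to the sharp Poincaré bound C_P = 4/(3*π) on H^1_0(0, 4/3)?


||u||_L² / ||u'||_L² = 2*sqrt(10)/15 < C_P = 4/(3*π).

u(x) = -1·x·(4/3 − x), so u'(x) = 2*x - 4/3.
u(x) = -1·x·(4/3 − x) vanishes at x = 0 and x = 4/3, so u ∈ H^1_0(0, 4/3). Differentiate via the product rule and integrate the resulting polynomials term by term.
  ∫_0^4/3 u² dx = ∫_0^4/3 (x^4 - 8*x^3/3 + 16*x^2/9) dx. Term by term:
    ∫_0^4/3 x^4 dx = 1024/1215;  ∫_0^4/3 -8*x^3/3 dx = -512/243;  ∫_0^4/3 16*x^2/9 dx = 1024/729.
  Sum: 1024/1215 − 512/243 + 1024/729 = 512/3645.
  ∫_0^4/3 (u')² dx = ∫_0^4/3 (4*x^2 - 16*x/3 + 16/9) dx. Term by term:
    ∫_0^4/3 4*x^2 dx = 256/81;  ∫_0^4/3 -16*x/3 dx = -128/27;  ∫_0^4/3 16/9 dx = 64/27.
  Sum: 256/81 − 128/27 + 64/27 = 64/81.
∫_0^4/3 u² dx = 512/3645, so ||u||_L² = 16*sqrt(10)/135.
∫_0^4/3 (u')² dx = 64/81, so ||u'||_L² = 8/9.
Ratio ||u||_L² / ||u'||_L² = 2*sqrt(10)/15.
Sharp Poincaré constant on H^1_0(0, 4/3) is C_P = L/π = 4/(3*π), achieved by sin(3*π/4·x).
A polynomial bump cannot attain the sharp Poincaré constant (only the first sine eigenfunction does), so the ratio is strictly less than C_P, consistent with ||u||_L² ≤ C_P ||u'||_L².


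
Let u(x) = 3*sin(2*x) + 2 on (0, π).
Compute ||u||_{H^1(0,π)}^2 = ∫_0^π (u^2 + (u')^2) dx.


||u||_{H^1(0,π)}^2 = 53*π/2

u'(x) = 6*cos(2*x).
Expand u² and (u')² and integrate term by term on (0, π), using: for integers n ≥ 1, ∫_0^π sin²(nx) dx = ∫_0^π cos²(nx) dx = π/2; for n ≠ n', ∫_0^π sin(nx)sin(n'x) dx = ∫_0^π cos(nx)cos(n'x) dx = 0; and by product-to-sum, ∫_0^π sin(nx)cos(n'x) dx = ½∫_0^π [sin((n+n')x) + sin((n−n')x)] dx, which is 0 when n+n' is even and 2n/(n²−n'²) when n+n' is odd (it need not vanish on (0, π)). For the constant mode: ∫_0^π 1 dx = π, ∫_0^π cos(nx) dx = 0, ∫_0^π sin(nx) dx = (1−(−1)^n)/n.
  u² squared terms: (2)²·∫1 dx = 4·π = 4*π;  (3)²·∫sin(2x)² dx = 9·π/2 = 9*π/2.
  u² cross terms: 2·(2)·(3)·∫1·sin(2x) dx = 12·(0) = 0.
  So ∫_0^π u² dx = 4*π + 9*π/2 + 0 = 17*π/2.
  (u')² squared terms: (6)²·∫cos(2x)² dx = 36·π/2 = 18*π.
  So ∫_0^π (u')² dx = 18*π.
||u||_{H^1}^2 = (17*π/2) + (18*π) = 53*π/2.


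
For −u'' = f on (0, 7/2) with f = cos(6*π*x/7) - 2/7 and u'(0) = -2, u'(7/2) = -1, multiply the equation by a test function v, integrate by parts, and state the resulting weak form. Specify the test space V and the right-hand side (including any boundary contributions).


V = H^1(0, 7/2) (v unrestricted at boundary; u is determined up to an additive constant); weak form: ∫_0^7/2 u'v' dx = ∫_0^7/2 (cos(6*π*x/7) - 2/7) v dx − v(7/2) + 2·v(0) for all v ∈ V.

Multiply both sides by a test function v and integrate from 0 to 7/2:
  ∫_0^7/2 −u''(x) v(x) dx = ∫_0^7/2 f(x) v(x) dx.
Integrate the LHS by parts once:
  ∫_0^7/2 −u'' v dx = −[u'(x) v(x)]_0^7/2 + ∫_0^7/2 u'(x) v'(x) dx.
Thus ∫_0^7/2 u'(x) v'(x) dx = ∫_0^7/2 f(x) v(x) dx + [u'(x) v(x)]_0^7/2.
Choose V so that boundary terms are either known or forced to vanish.
u has inhomogeneous Neumann u'(0) = -2, u'(7/2) = -1. [u' v]_0^7/2 = (-1)·v(7/2) − (-2)·v(0) = − v(7/2) + 2·v(0). Take V = H^1(0, 7/2); boundary term becomes part of RHS.
Weak formulation: find u (satisfying any essential BC) such that ∫_0^7/2 u'(x) v'(x) dx = ∫_0^7/2 f v dx − v(7/2) + 2·v(0) for all v ∈ V (Neumann data are natural BCs: they enter the RHS as boundary terms).
Substituting f(x) = cos(6*π*x/7) - 2/7, the right-hand side is ∫_0^7/2 (cos(6*π*x/7) - 2/7) v dx − v(7/2) + 2·v(0).
Compatibility check (pure Neumann): taking v ≡ 1 ∈ V gives 0 = ∫_0^7/2 f dx + (-1) − (-2), i.e. ∫_0^7/2 f dx must equal u'(0) − u'(7/2) = -1. Indeed ∫_0^7/2 (cos(6*π*x/7) - 2/7) dx = -1, so the data are compatible. The solution is then unique only up to an additive constant (fix it e.g. by requiring ∫_0^7/2 u dx = 0).


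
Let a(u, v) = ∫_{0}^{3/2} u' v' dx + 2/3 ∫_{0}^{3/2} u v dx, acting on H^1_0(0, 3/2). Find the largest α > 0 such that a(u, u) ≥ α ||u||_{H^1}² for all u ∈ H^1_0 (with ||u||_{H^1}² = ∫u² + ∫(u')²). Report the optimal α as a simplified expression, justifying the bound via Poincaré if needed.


α = 2*(3 + 2*π^2)/(9 + 4*π^2)

Coercivity of a(·,·) on H^1_0(0, 3/2) means a(u, u) ≥ α ||u||_{H^1}² for every u ∈ H^1_0.
The interval has length L = 3/2, and Poincaré/coercivity depend only on L. Here a(u, u) = ∫(u')² + (2/3)·∫u².
Here 0 < c = 2/3 < 1. The condition a(u,u) ≥ α||u||_{H^1}² reads (1−α)∫(u')² ≥ (α−c)∫u². Any admissible α is ≤ 1 (rapidly oscillating u have ∫u²/∫(u')² → 0), and α = 1 would force 0 ≥ (1−c)∫u², impossible since c < 1; so 1−α > 0. By the sharp Poincaré inequality on H^1_0 of an interval of length L, ∫(u')² ≥ (π/L)²∫u² with equality for the first sine mode sin(π(x−x₀)/L) (x₀ the left endpoint), so the inequality holds for all u iff (1−α)(π/L)² ≥ α − c, i.e. α ≤ ((π/L)² + c)/((π/L)² + 1) = (1 + c(L/π)²)/(1 + (L/π)²). With (π/L)² = 4*π^2/9 and c = 2/3, the largest admissible constant is α = ((π/L)² + c)/((π/L)² + 1).
Simplifying, α = 2*(3 + 2*π^2)/(9 + 4*π^2).


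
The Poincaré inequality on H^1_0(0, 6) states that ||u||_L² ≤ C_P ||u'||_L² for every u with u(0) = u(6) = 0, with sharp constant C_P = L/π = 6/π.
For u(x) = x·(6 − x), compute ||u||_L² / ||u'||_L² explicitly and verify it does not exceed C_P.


||u||_L² / ||u'||_L² = 3*sqrt(10)/5 < C_P = 6/π.

u(x) = x·(6 − x), so u'(x) = 6 - 2*x.
u(x) = x·(6 − x) vanishes at x = 0 and x = 6, so u ∈ H^1_0(0, 6). Differentiate via the product rule and integrate the resulting polynomials term by term.
  ∫_0^6 u² dx = ∫_0^6 (x^4 - 12*x^3 + 36*x^2) dx. Term by term:
    ∫_0^6 x^4 dx = 7776/5;  ∫_0^6 -12*x^3 dx = -3888;  ∫_0^6 36*x^2 dx = 2592.
  Sum: 7776/5 − 3888 + 2592 = 1296/5.
  ∫_0^6 (u')² dx = ∫_0^6 (4*x^2 - 24*x + 36) dx. Term by term:
    ∫_0^6 4*x^2 dx = 288;  ∫_0^6 -24*x dx = -432;  ∫_0^6 36 dx = 216.
  Sum: 288 − 432 + 216 = 72.
∫_0^6 u² dx = 1296/5, so ||u||_L² = 36*sqrt(5)/5.
∫_0^6 (u')² dx = 72, so ||u'||_L² = 6*sqrt(2).
Ratio ||u||_L² / ||u'||_L² = 3*sqrt(10)/5.
Sharp Poincaré constant on H^1_0(0, 6) is C_P = L/π = 6/π, achieved by sin(π/6·x).
A polynomial bump cannot attain the sharp Poincaré constant (only the first sine eigenfunction does), so the ratio is strictly less than C_P, consistent with ||u||_L² ≤ C_P ||u'||_L².


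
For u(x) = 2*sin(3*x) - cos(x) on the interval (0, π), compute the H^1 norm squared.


||u||_{H^1(0,π)}^2 = 21*π

u'(x) = sin(x) + 6*cos(3*x).
Expand u² and (u')² and integrate term by term on (0, π), using: for integers n ≥ 1, ∫_0^π sin²(nx) dx = ∫_0^π cos²(nx) dx = π/2; for n ≠ n', ∫_0^π sin(nx)sin(n'x) dx = ∫_0^π cos(nx)cos(n'x) dx = 0; and by product-to-sum, ∫_0^π sin(nx)cos(n'x) dx = ½∫_0^π [sin((n+n')x) + sin((n−n')x)] dx, which is 0 when n+n' is even and 2n/(n²−n'²) when n+n' is odd (it need not vanish on (0, π)).
  u² squared terms: (-1)²·∫cos(x)² dx = 1·π/2 = π/2;  (2)²·∫sin(3x)² dx = 4·π/2 = 2*π.
  u² cross terms: 2·(-1)·(2)·∫cos(x)·sin(3x) dx = -4·(0) = 0.
  So ∫_0^π u² dx = π/2 + 2*π + 0 = 5*π/2.
  (u')² squared terms: (6)²·∫cos(3x)² dx = 36·π/2 = 18*π;  (1)²·∫sin(x)² dx = 1·π/2 = π/2.
  (u')² cross terms: 2·(6)·(1)·∫cos(3x)·sin(x) dx = 12·(0) = 0.
  So ∫_0^π (u')² dx = 18*π + π/2 + 0 = 37*π/2.
||u||_{H^1}^2 = (5*π/2) + (37*π/2) = 21*π.


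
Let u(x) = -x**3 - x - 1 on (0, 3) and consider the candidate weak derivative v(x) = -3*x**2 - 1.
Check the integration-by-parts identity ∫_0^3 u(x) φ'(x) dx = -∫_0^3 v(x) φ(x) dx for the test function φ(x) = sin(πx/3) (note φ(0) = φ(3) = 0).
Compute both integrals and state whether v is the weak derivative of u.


LHS = -324/π^3 + 87/π, RHS = -324/π^3 + 87/π. Yes, v = u' weakly.

u(x) = -x**3 - x - 1, classical derivative u'(x) = -3*x**2 - 1.
φ(x) = sin(πx/3), so φ'(x) = π*cos(π*x/3)/3.
Note φ(0) = φ(3) = 0, so the boundary term u·φ vanishes.
LHS = ∫_0^3 u(x) φ'(x) dx = ∫_0^3 (-π*x^3*cos(π*x/3)/3 - π*x*cos(π*x/3)/3 - π*cos(π*x/3)/3) dx. Term by term:
  ∫_0^3 -π*cos(π*x/3)/3 dx = 0;  ∫_0^3 -π*x*cos(π*x/3)/3 dx = 6/π;  ∫_0^3 -π*x^3*cos(π*x/3)/3 dx = -324/π^3 + 81/π.
Sum: 0 + 6/π + -324/π^3 + 81/π = -324/π^3 + 87/π.
So LHS = -324/π^3 + 87/π.
∫_0^3 v(x) φ(x) dx = ∫_0^3 (-3*x^2*sin(π*x/3) - sin(π*x/3)) dx. Term by term:
  ∫_0^3 -sin(π*x/3) dx = -6/π;  ∫_0^3 -3*x^2*sin(π*x/3) dx = -81/π + 324/π^3.
Sum: -6/π + -81/π + 324/π^3 = -87/π + 324/π^3.
So RHS = -∫_0^3 v(x) φ(x) dx = -324/π^3 + 87/π.
LHS = RHS, so the identity holds for this test φ.
Moreover u is smooth here and v(x) = u'(x) = -3*x**2 - 1 pointwise, so the identity holds for every test function. Hence v is the weak derivative of u.


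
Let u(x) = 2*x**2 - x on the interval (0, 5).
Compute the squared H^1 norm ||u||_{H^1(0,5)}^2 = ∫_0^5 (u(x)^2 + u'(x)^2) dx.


||u||_{H^1}^2 = 7465/3

The H^1 norm (squared) on an interval (0, L) is
  ||u||_{H^1}^2 = ∫_0^L u(x)^2 dx + ∫_0^L u'(x)^2 dx.
Compute u'(x) = 4*x - 1.
Then u(x)^2 = 4*x**4 - 4*x**3 + x**2 and u'(x)^2 = 16*x**2 - 8*x + 1.
Integrate each monomial from 0 to 5 using ∫_0^5 c·x^n dx = c·5^(n+1)/(n+1):
  ∫_0^5 u(x)^2 dx = ∫_0^5 (4*x^4 - 4*x^3 + x^2) dx. Term by term:
    ∫_0^5 4*x^4 dx = 2500;  ∫_0^5 -4*x^3 dx = -625;  ∫_0^5 x^2 dx = 125/3.
  Sum: 2500 − 625 + 125/3 = 5750/3.
  ∫_0^5 u'(x)^2 dx = ∫_0^5 (16*x^2 - 8*x + 1) dx. Term by term:
    ∫_0^5 16*x^2 dx = 2000/3;  ∫_0^5 -8*x dx = -100;  ∫_0^5 1 dx = 5.
  Sum: 2000/3 − 100 + 5 = 1715/3.
Adding: ||u||_{H^1}^2 = 5750/3 + 1715/3 = 7465/3.


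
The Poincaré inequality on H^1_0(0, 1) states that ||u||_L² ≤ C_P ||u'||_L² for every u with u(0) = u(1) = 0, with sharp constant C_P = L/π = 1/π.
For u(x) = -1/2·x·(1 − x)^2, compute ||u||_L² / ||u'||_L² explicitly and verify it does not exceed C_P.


||u||_L² / ||u'||_L² = sqrt(14)/14 < C_P = 1/π.

u(x) = -1/2·x·(1 − x)^2, so u'(x) = (1 - 3*x)*(x - 1)/2.
u(x) = -1/2·x·(1 − x)^2 vanishes at x = 0 and x = 1, so u ∈ H^1_0(0, 1). Differentiate via the product rule and integrate the resulting polynomials term by term.
  ∫_0^1 u² dx = ∫_0^1 (x^6/4 - x^5 + 3*x^4/2 - x^3 + x^2/4) dx. Term by term:
    ∫_0^1 x^6/4 dx = 1/28;  ∫_0^1 -x^5 dx = -1/6;  ∫_0^1 3*x^4/2 dx = 3/10;
    ∫_0^1 -x^3 dx = -1/4;  ∫_0^1 x^2/4 dx = 1/12.
  Sum: 1/28 − 1/6 + 3/10 − 1/4 + 1/12 = 1/420.
  ∫_0^1 (u')² dx = ∫_0^1 (9*x^4/4 - 6*x^3 + 11*x^2/2 - 2*x + 1/4) dx. Term by term:
    ∫_0^1 9*x^4/4 dx = 9/20;  ∫_0^1 -6*x^3 dx = -3/2;  ∫_0^1 11*x^2/2 dx = 11/6;
    ∫_0^1 -2*x dx = -1;  ∫_0^1 1/4 dx = 1/4.
  Sum: 9/20 − 3/2 + 11/6 − 1 + 1/4 = 1/30.
∫_0^1 u² dx = 1/420, so ||u||_L² = sqrt(105)/210.
∫_0^1 (u')² dx = 1/30, so ||u'||_L² = sqrt(30)/30.
Ratio ||u||_L² / ||u'||_L² = sqrt(14)/14.
Sharp Poincaré constant on H^1_0(0, 1) is C_P = L/π = 1/π, achieved by sin(π·x).
A polynomial bump cannot attain the sharp Poincaré constant (only the first sine eigenfunction does), so the ratio is strictly less than C_P, consistent with ||u||_L² ≤ C_P ||u'||_L².


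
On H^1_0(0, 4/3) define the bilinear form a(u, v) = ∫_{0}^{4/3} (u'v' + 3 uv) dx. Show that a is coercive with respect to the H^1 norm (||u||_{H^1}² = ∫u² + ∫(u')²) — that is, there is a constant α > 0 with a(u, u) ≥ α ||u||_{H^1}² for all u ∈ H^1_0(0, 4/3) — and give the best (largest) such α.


α = 1

Coercivity of a(·,·) on H^1_0(0, 4/3) means a(u, u) ≥ α ||u||_{H^1}² for every u ∈ H^1_0.
The interval has length L = 4/3, and Poincaré/coercivity depend only on L. Here a(u, u) = ∫(u')² + (3)·∫u².
Here c = 3 ≥ 1, so a(u,u) = ∫(u')² + c∫u² ≥ ∫(u')² + ∫u² = ||u||_{H^1}², i.e. α = 1 works. No larger α is possible: a(u,u) ≥ α||u||_{H^1}² means (1−α)∫(u')² ≥ (α−c)∫u², and for the modes u_n = sin(nπ(x−x₀)/L) (x₀ the left endpoint) one has ∫u_n²/∫(u_n')² = (L/(nπ))² → 0, so a(u_n,u_n)/||u_n||_{H^1}² → 1. Hence the optimal constant is α = 1.
Therefore α = 1.


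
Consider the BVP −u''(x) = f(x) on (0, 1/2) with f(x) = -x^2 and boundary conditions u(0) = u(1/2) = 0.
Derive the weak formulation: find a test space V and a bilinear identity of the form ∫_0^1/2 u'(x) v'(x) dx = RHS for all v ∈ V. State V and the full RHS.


V = H^1_0(0, 1/2) (so v(0) = v(1/2) = 0); weak form: ∫_0^1/2 u'v' dx = ∫_0^1/2 (-x^2) v dx for all v ∈ V.

Multiply both sides by a test function v and integrate from 0 to 1/2:
  ∫_0^1/2 −u''(x) v(x) dx = ∫_0^1/2 f(x) v(x) dx.
Integrate the LHS by parts once:
  ∫_0^1/2 −u'' v dx = −[u'(x) v(x)]_0^1/2 + ∫_0^1/2 u'(x) v'(x) dx.
Thus ∫_0^1/2 u'(x) v'(x) dx = ∫_0^1/2 f(x) v(x) dx + [u'(x) v(x)]_0^1/2.
Choose V so that boundary terms are either known or forced to vanish.
u is Dirichlet: u(0) = u(1/2) = 0. Let V = H^1_0(0, 1/2); then v(0) = v(1/2) = 0, and [u' v]_0^1/2 = 0.
Weak formulation: find u (satisfying any essential BC) such that ∫_0^1/2 u'(x) v'(x) dx = ∫_0^1/2 f v dx for all v ∈ V.
Substituting f(x) = -x^2, the right-hand side is ∫_0^1/2 (-x^2) v dx.


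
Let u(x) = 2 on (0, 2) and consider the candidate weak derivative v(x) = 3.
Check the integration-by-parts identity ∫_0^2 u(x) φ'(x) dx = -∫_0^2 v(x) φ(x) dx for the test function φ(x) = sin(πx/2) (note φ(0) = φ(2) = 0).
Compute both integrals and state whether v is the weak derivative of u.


LHS = 0, RHS = -12/π. No, v is not the weak derivative of u.

u(x) = 2, classical derivative u'(x) = 0.
φ(x) = sin(πx/2), so φ'(x) = π*cos(π*x/2)/2.
Note φ(0) = φ(2) = 0, so the boundary term u·φ vanishes.
LHS = ∫_0^2 u(x) φ'(x) dx = ∫_0^2 (π*cos(π*x/2)) dx. Term by term:
  ∫_0^2 π*cos(π*x/2) dx = 0.
So LHS = 0.
∫_0^2 v(x) φ(x) dx = ∫_0^2 (3*sin(π*x/2)) dx. Term by term:
  ∫_0^2 3*sin(π*x/2) dx = 12/π.
So RHS = -∫_0^2 v(x) φ(x) dx = -12/π.
LHS − RHS = 12/π ≠ 0, so the identity fails.
(For a valid weak derivative the identity must hold for EVERY test function, in particular this one. The failure shows v is NOT the weak derivative of u.)
Correct weak derivative would be u'(x) = 0.


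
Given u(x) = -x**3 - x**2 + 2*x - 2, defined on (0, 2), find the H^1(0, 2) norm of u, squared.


||u||_{H^1}^2 = 11552/105

The H^1 norm (squared) on an interval (0, L) is
  ||u||_{H^1}^2 = ∫_0^L u(x)^2 dx + ∫_0^L u'(x)^2 dx.
Compute u'(x) = -3*x**2 - 2*x + 2.
Then u(x)^2 = x**6 + 2*x**5 - 3*x**4 + 8*x**2 - 8*x + 4 and u'(x)^2 = 9*x**4 + 12*x**3 - 8*x**2 - 8*x + 4.
Integrate each monomial from 0 to 2 using ∫_0^2 c·x^n dx = c·2^(n+1)/(n+1):
  ∫_0^2 u(x)^2 dx = ∫_0^2 (x^6 + 2*x^5 - 3*x^4 + 8*x^2 - 8*x + 4) dx. Term by term:
    ∫_0^2 x^6 dx = 128/7;  ∫_0^2 2*x^5 dx = 64/3;  ∫_0^2 -3*x^4 dx = -96/5;
    ∫_0^2 8*x^2 dx = 64/3;  ∫_0^2 -8*x dx = -16;  ∫_0^2 4 dx = 8.
  Sum: 128/7 + 64/3 − 96/5 + 64/3 − 16 + 8 = 3544/105.
  ∫_0^2 u'(x)^2 dx = ∫_0^2 (9*x^4 + 12*x^3 - 8*x^2 - 8*x + 4) dx. Term by term:
    ∫_0^2 9*x^4 dx = 288/5;  ∫_0^2 12*x^3 dx = 48;  ∫_0^2 -8*x^2 dx = -64/3;
    ∫_0^2 -8*x dx = -16;  ∫_0^2 4 dx = 8.
  Sum: 288/5 + 48 − 64/3 − 16 + 8 = 1144/15.
Adding: ||u||_{H^1}^2 = 3544/105 + 1144/15 = 11552/105.


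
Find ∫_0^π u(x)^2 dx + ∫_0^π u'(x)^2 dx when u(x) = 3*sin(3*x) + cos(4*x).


||u||_{H^1(0,π)}^2 = -612/7 + 107*π/2

u'(x) = -4*sin(4*x) + 9*cos(3*x).
Expand u² and (u')² and integrate term by term on (0, π), using: for integers n ≥ 1, ∫_0^π sin²(nx) dx = ∫_0^π cos²(nx) dx = π/2; for n ≠ n', ∫_0^π sin(nx)sin(n'x) dx = ∫_0^π cos(nx)cos(n'x) dx = 0; and by product-to-sum, ∫_0^π sin(nx)cos(n'x) dx = ½∫_0^π [sin((n+n')x) + sin((n−n')x)] dx, which is 0 when n+n' is even and 2n/(n²−n'²) when n+n' is odd (it need not vanish on (0, π)).
  u² squared terms: (3)²·∫sin(3x)² dx = 9·π/2 = 9*π/2;  (1)²·∫cos(4x)² dx = 1·π/2 = π/2.
  u² cross terms: 2·(3)·(1)·∫sin(3x)·cos(4x) dx = 6·(-6/7) = -36/7.
  So ∫_0^π u² dx = 9*π/2 + π/2 − 36/7 = -36/7 + 5*π.
  (u')² squared terms: (-4)²·∫sin(4x)² dx = 16·π/2 = 8*π;  (9)²·∫cos(3x)² dx = 81·π/2 = 81*π/2.
  (u')² cross terms: 2·(-4)·(9)·∫sin(4x)·cos(3x) dx = -72·(8/7) = -576/7.
  So ∫_0^π (u')² dx = 8*π + 81*π/2 − 576/7 = -576/7 + 97*π/2.
||u||_{H^1}^2 = (-36/7 + 5*π) + (-576/7 + 97*π/2) = -612/7 + 107*π/2.


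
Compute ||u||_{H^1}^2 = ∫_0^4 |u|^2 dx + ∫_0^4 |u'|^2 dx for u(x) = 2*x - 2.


||u||_{H^1}^2 = 160/3

The H^1 norm (squared) on an interval (0, L) is
  ||u||_{H^1}^2 = ∫_0^L u(x)^2 dx + ∫_0^L u'(x)^2 dx.
Compute u'(x) = 2.
Then u(x)^2 = 4*x**2 - 8*x + 4 and u'(x)^2 = 4.
Integrate each monomial from 0 to 4 using ∫_0^4 c·x^n dx = c·4^(n+1)/(n+1):
  ∫_0^4 u(x)^2 dx = ∫_0^4 (4*x^2 - 8*x + 4) dx. Term by term:
    ∫_0^4 4*x^2 dx = 256/3;  ∫_0^4 -8*x dx = -64;  ∫_0^4 4 dx = 16.
  Sum: 256/3 − 64 + 16 = 112/3.
  ∫_0^4 u'(x)^2 dx = ∫_0^4 (4) dx. Term by term:
    ∫_0^4 4 dx = 16.
Adding: ||u||_{H^1}^2 = 112/3 + 16 = 160/3.


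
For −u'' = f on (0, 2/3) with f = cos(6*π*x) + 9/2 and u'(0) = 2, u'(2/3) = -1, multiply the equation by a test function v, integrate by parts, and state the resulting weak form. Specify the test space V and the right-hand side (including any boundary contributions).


V = H^1(0, 2/3) (v unrestricted at boundary; u is determined up to an additive constant); weak form: ∫_0^2/3 u'v' dx = ∫_0^2/3 (cos(6*π*x) + 9/2) v dx − v(2/3) − 2·v(0) for all v ∈ V.

Multiply both sides by a test function v and integrate from 0 to 2/3:
  ∫_0^2/3 −u''(x) v(x) dx = ∫_0^2/3 f(x) v(x) dx.
Integrate the LHS by parts once:
  ∫_0^2/3 −u'' v dx = −[u'(x) v(x)]_0^2/3 + ∫_0^2/3 u'(x) v'(x) dx.
Thus ∫_0^2/3 u'(x) v'(x) dx = ∫_0^2/3 f(x) v(x) dx + [u'(x) v(x)]_0^2/3.
Choose V so that boundary terms are either known or forced to vanish.
u has inhomogeneous Neumann u'(0) = 2, u'(2/3) = -1. [u' v]_0^2/3 = (-1)·v(2/3) − (2)·v(0) = − v(2/3) − 2·v(0). Take V = H^1(0, 2/3); boundary term becomes part of RHS.
Weak formulation: find u (satisfying any essential BC) such that ∫_0^2/3 u'(x) v'(x) dx = ∫_0^2/3 f v dx − v(2/3) − 2·v(0) for all v ∈ V (Neumann data are natural BCs: they enter the RHS as boundary terms).
Substituting f(x) = cos(6*π*x) + 9/2, the right-hand side is ∫_0^2/3 (cos(6*π*x) + 9/2) v dx − v(2/3) − 2·v(0).
Compatibility check (pure Neumann): taking v ≡ 1 ∈ V gives 0 = ∫_0^2/3 f dx + (-1) − (2), i.e. ∫_0^2/3 f dx must equal u'(0) − u'(2/3) = 3. Indeed ∫_0^2/3 (cos(6*π*x) + 9/2) dx = 3, so the data are compatible. The solution is then unique only up to an additive constant (fix it e.g. by requiring ∫_0^2/3 u dx = 0).


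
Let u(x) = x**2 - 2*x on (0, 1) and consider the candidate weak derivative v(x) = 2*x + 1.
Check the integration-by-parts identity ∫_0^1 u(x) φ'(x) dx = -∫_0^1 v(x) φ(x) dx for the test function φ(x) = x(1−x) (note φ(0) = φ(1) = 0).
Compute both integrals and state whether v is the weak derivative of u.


LHS = 1/6, RHS = -1/3. No, v is not the weak derivative of u.

u(x) = x**2 - 2*x, classical derivative u'(x) = 2*x - 2.
φ(x) = x(1−x), so φ'(x) = 1 - 2*x.
Note φ(0) = φ(1) = 0, so the boundary term u·φ vanishes.
LHS = ∫_0^1 u(x) φ'(x) dx = ∫_0^1 (-2*x^3 + 5*x^2 - 2*x) dx. Term by term:
  ∫_0^1 -2*x^3 dx = -1/2;  ∫_0^1 5*x^2 dx = 5/3;  ∫_0^1 -2*x dx = -1.
Sum: -1/2 + 5/3 − 1 = 1/6.
So LHS = 1/6.
∫_0^1 v(x) φ(x) dx = ∫_0^1 (-2*x^3 + x^2 + x) dx. Term by term:
  ∫_0^1 -2*x^3 dx = -1/2;  ∫_0^1 x^2 dx = 1/3;  ∫_0^1 x dx = 1/2.
Sum: -1/2 + 1/3 + 1/2 = 1/3.
So RHS = -∫_0^1 v(x) φ(x) dx = -1/3.
LHS − RHS = 1/2 ≠ 0, so the identity fails.
(For a valid weak derivative the identity must hold for EVERY test function, in particular this one. The failure shows v is NOT the weak derivative of u.)
Correct weak derivative would be u'(x) = 2*x - 2.
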